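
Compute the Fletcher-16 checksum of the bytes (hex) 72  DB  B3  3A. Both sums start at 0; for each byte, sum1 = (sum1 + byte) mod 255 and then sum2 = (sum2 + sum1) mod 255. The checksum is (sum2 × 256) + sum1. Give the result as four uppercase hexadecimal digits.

FE3C

Running sums (mod 255):
  after byte 0 (72): sum1=114, sum2=114
  after byte 1 (DB): sum1=78, sum2=192
  after byte 2 (B3): sum1=2, sum2=194
  after byte 3 (3A): sum1=60, sum2=254
Checksum = sum2·256 + sum1 = 254·256 + 60 = 65084 = 0xFE3C.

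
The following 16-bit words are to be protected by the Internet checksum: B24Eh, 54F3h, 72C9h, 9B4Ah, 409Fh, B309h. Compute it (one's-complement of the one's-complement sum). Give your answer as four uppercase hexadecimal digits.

F700

One's-complement addition (fold any carry out of bit 15 back into bit 0):
  0xB24E + 0x54F3 = 0x10741 → wrap carry → 0x0742
  0x0742 + 0x72C9 = 0x07A0B
  0x7A0B + 0x9B4A = 0x11555 → wrap carry → 0x1556
  0x1556 + 0x409F = 0x055F5
  0x55F5 + 0xB309 = 0x108FE → wrap carry → 0x08FF
One's-complement sum = 0x08FF.
Checksum = ~0x08FF & 0xFFFF = 0xF700.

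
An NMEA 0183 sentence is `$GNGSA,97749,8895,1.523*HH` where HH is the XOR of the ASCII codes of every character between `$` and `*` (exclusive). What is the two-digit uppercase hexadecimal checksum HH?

63

XOR the ASCII codes of the payload characters:
  'G' = 0x47 → acc = 0x47
  'N' = 0x4E → acc = 0x09
  'G' = 0x47 → acc = 0x4E
  'S' = 0x53 → acc = 0x1D
  'A' = 0x41 → acc = 0x5C
  ',' = 0x2C → acc = 0x70
  '9' = 0x39 → acc = 0x49
  '7' = 0x37 → acc = 0x7E
  '7' = 0x37 → acc = 0x49
  '4' = 0x34 → acc = 0x7D
  '9' = 0x39 → acc = 0x44
  ',' = 0x2C → acc = 0x68
  '8' = 0x38 → acc = 0x50
  '8' = 0x38 → acc = 0x68
  '9' = 0x39 → acc = 0x51
  '5' = 0x35 → acc = 0x64
  ',' = 0x2C → acc = 0x48
  '1' = 0x31 → acc = 0x79
  '.' = 0x2E → acc = 0x57
  '5' = 0x35 → acc = 0x62
  '2' = 0x32 → acc = 0x50
  '3' = 0x33 → acc = 0x63
Checksum = 0x63.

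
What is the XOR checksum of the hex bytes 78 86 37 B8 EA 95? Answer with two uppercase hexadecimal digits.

0E

XOR the bytes together:
  start with 0x78
  0x78 ⊕ 0x86 = 0xFE
  0xFE ⊕ 0x37 = 0xC9
  0xC9 ⊕ 0xB8 = 0x71
  0x71 ⊕ 0xEA = 0x9B
  0x9B ⊕ 0x95 = 0x0E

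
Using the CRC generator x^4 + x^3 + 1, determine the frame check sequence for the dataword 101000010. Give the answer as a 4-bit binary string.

0010

Append 4 zeros: 1010000100000. Divide by 11001 (XOR where the leading bit is 1):
  pos 0: 10100 XOR 11001 = 01101
  pos 1: 11010 XOR 11001 = 00011
  pos 4: 11010 XOR 11001 = 00011
  pos 7: 11000 XOR 11001 = 00001
Remainder (last 4 bits) = 0010. This is the CRC / FCS.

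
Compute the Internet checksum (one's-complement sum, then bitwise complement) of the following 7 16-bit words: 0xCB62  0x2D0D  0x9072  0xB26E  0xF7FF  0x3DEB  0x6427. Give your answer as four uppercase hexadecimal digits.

One's-complement addition (fold any carry out of bit 15 back into bit 0):
  0xCB62 + 0x2D0D = 0x0F86F
  0xF86F + 0x9072 = 0x188E1 → wrap carry → 0x88E2
  0x88E2 + 0xB26E = 0x13B50 → wrap carry → 0x3B51
  0x3B51 + 0xF7FF = 0x13350 → wrap carry → 0x3351
  0x3351 + 0x3DEB = 0x0713C
  0x713C + 0x6427 = 0x0D563
One's-complement sum = 0xD563.
Checksum = ~0xD563 & 0xFFFF = 0x2A9C.

2A9C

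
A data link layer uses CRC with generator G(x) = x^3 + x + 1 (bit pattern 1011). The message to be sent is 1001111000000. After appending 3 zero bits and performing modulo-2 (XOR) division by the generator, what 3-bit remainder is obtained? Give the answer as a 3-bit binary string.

100

Append 3 zeros: 1001111000000000. Divide by 1011 (XOR where the leading bit is 1):
  pos 0: 1001 XOR 1011 = 0010
  pos 2: 1011 XOR 1011 = 0000
  pos 6: 1000 XOR 1011 = 0011
  pos 8: 1100 XOR 1011 = 0111
  pos 9: 1110 XOR 1011 = 0101
  pos 10: 1010 XOR 1011 = 0001
Remainder (last 3 bits) = 100. This is the CRC / FCS.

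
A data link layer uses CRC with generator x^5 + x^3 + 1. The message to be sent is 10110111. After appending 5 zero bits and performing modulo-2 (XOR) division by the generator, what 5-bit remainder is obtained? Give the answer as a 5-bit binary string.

Append 5 zeros: 1011011100000. Divide by 101001 (XOR where the leading bit is 1):
  pos 0: 101101 XOR 101001 = 000100
  pos 3: 100110 XOR 101001 = 001111
  pos 5: 111100 XOR 101001 = 010101
  pos 6: 101010 XOR 101001 = 000011
Remainder (last 5 bits) = 00110. This is the CRC / FCS.

00110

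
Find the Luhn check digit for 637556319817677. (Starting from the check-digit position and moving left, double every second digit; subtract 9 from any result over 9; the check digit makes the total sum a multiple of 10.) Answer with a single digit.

9

Partial digits right→left: 7 7 6 7 1 8 9 1 3 6 5 5 7 3 6
Double every second digit counting from the check-digit position (so the 1st, 3rd, 5th, ... of the partial from the right).
  doubled (with −9 where >9): 5 3 2 9 6 1 5 3 → sum 34
  kept as-is: 7 7 8 1 6 5 3 → sum 37
Total = 34 + 37 = 71.
Check digit = (10 − (71 mod 10)) mod 10 = 9.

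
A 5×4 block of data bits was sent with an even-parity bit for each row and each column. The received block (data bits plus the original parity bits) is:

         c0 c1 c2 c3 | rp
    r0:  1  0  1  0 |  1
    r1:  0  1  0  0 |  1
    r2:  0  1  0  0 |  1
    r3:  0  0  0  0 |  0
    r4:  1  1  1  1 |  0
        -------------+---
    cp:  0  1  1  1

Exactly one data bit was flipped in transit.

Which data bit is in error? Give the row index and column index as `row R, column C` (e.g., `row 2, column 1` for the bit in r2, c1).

row 0, column 2

Recompute each row's even parity and compare to rp:
  r0: data parity 0, sent rp 1 → mismatch
  r1: data parity 1, sent rp 1 → ok
  r2: data parity 1, sent rp 1 → ok
  r3: data parity 0, sent rp 0 → ok
  r4: data parity 0, sent rp 0 → ok
Recompute each column's even parity and compare to cp:
  c0: data parity 0, sent cp 0 → ok
  c1: data parity 1, sent cp 1 → ok
  c2: data parity 0, sent cp 1 → mismatch
  c3: data parity 1, sent cp 1 → ok
Exactly one row (r0) and one column (c2) fail → the flipped bit is at their intersection.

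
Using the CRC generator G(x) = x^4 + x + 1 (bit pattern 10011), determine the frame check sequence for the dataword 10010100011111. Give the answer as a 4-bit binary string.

0101

Append 4 zeros: 100101000111110000. Divide by 10011 (XOR where the leading bit is 1):
  pos 0: 10010 XOR 10011 = 00001
  pos 4: 11000 XOR 10011 = 01011
  pos 5: 10111 XOR 10011 = 00100
  pos 7: 10011 XOR 10011 = 00000
  pos 12: 11000 XOR 10011 = 01011
  pos 13: 10110 XOR 10011 = 00101
Remainder (last 4 bits) = 0101. This is the CRC / FCS.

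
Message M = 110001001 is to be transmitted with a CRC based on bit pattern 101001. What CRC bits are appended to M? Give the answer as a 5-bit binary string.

11000

Append 5 zeros: 11000100100000. Divide by 101001 (XOR where the leading bit is 1):
  pos 0: 110001 XOR 101001 = 011000
  pos 1: 110000 XOR 101001 = 011001
  pos 2: 110010 XOR 101001 = 011011
  pos 3: 110111 XOR 101001 = 011110
  pos 4: 111100 XOR 101001 = 010101
  pos 5: 101010 XOR 101001 = 000011
Remainder (last 5 bits) = 11000. This is the CRC / FCS.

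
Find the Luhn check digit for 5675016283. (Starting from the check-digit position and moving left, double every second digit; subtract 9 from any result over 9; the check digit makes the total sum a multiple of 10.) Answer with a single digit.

Partial digits right→left: 3 8 2 6 1 0 5 7 6 5
Double every second digit counting from the check-digit position (so the 1st, 3rd, 5th, ... of the partial from the right).
  doubled (with −9 where >9): 6 4 2 1 3 → sum 16
  kept as-is: 8 6 0 7 5 → sum 26
Total = 16 + 26 = 42.
Check digit = (10 − (42 mod 10)) mod 10 = 8.

8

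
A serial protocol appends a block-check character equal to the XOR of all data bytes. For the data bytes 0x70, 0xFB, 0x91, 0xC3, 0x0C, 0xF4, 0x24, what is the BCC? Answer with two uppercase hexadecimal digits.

05

XOR the bytes together:
  start with 0x70
  0x70 ⊕ 0xFB = 0x8B
  0x8B ⊕ 0x91 = 0x1A
  0x1A ⊕ 0xC3 = 0xD9
  0xD9 ⊕ 0x0C = 0xD5
  0xD5 ⊕ 0xF4 = 0x21
  0x21 ⊕ 0x24 = 0x05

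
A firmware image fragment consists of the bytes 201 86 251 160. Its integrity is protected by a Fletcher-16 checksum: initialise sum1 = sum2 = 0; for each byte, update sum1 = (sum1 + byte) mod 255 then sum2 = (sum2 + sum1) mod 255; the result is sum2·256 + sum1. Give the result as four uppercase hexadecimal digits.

C2BC

Running sums (mod 255):
  after byte 0 (201): sum1=201, sum2=201
  after byte 1 (86): sum1=32, sum2=233
  after byte 2 (251): sum1=28, sum2=6
  after byte 3 (160): sum1=188, sum2=194
Checksum = sum2·256 + sum1 = 194·256 + 188 = 49852 = 0xC2BC.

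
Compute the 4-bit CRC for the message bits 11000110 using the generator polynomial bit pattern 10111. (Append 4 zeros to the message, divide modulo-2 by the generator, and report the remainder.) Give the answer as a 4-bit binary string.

1010

Append 4 zeros: 110001100000. Divide by 10111 (XOR where the leading bit is 1):
  pos 0: 11000 XOR 10111 = 01111
  pos 1: 11111 XOR 10111 = 01000
  pos 2: 10001 XOR 10111 = 00110
  pos 4: 11000 XOR 10111 = 01111
  pos 5: 11110 XOR 10111 = 01001
  pos 6: 10010 XOR 10111 = 00101
Remainder (last 4 bits) = 1010. This is the CRC / FCS.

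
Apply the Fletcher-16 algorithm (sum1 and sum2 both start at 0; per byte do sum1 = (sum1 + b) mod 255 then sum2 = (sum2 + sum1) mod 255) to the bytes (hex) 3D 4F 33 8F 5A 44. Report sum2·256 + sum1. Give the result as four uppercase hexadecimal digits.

70ED

Running sums (mod 255):
  after byte 0 (3D): sum1=61, sum2=61
  after byte 1 (4F): sum1=140, sum2=201
  after byte 2 (33): sum1=191, sum2=137
  after byte 3 (8F): sum1=79, sum2=216
  after byte 4 (5A): sum1=169, sum2=130
  after byte 5 (44): sum1=237, sum2=112
Checksum = sum2·256 + sum1 = 112·256 + 237 = 28909 = 0x70ED.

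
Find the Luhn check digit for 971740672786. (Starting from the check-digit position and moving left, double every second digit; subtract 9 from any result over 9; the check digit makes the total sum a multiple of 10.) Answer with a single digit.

7

Partial digits right→left: 6 8 7 2 7 6 0 4 7 1 7 9
Double every second digit counting from the check-digit position (so the 1st, 3rd, 5th, ... of the partial from the right).
  doubled (with −9 where >9): 3 5 5 0 5 5 → sum 23
  kept as-is: 8 2 6 4 1 9 → sum 30
Total = 23 + 30 = 53.
Check digit = (10 − (53 mod 10)) mod 10 = 7.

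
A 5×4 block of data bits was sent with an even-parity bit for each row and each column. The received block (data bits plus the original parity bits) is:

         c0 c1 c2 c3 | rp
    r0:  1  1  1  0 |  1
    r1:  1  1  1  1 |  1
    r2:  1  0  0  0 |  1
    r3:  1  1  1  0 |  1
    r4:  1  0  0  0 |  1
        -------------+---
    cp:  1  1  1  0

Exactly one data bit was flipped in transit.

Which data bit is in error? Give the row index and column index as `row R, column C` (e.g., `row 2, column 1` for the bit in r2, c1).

Recompute each row's even parity and compare to rp:
  r0: data parity 1, sent rp 1 → ok
  r1: data parity 0, sent rp 1 → mismatch
  r2: data parity 1, sent rp 1 → ok
  r3: data parity 1, sent rp 1 → ok
  r4: data parity 1, sent rp 1 → ok
Recompute each column's even parity and compare to cp:
  c0: data parity 1, sent cp 1 → ok
  c1: data parity 1, sent cp 1 → ok
  c2: data parity 1, sent cp 1 → ok
  c3: data parity 1, sent cp 0 → mismatch
Exactly one row (r1) and one column (c3) fail → the flipped bit is at their intersection.

row 1, column 3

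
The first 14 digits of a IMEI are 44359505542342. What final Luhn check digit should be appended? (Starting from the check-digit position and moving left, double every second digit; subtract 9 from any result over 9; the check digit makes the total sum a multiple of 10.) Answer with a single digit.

4

Partial digits right→left: 2 4 3 2 4 5 5 0 5 9 5 3 4 4
Double every second digit counting from the check-digit position (so the 1st, 3rd, 5th, ... of the partial from the right).
  doubled (with −9 where >9): 4 6 8 1 1 1 8 → sum 29
  kept as-is: 4 2 5 0 9 3 4 → sum 27
Total = 29 + 27 = 56.
Check digit = (10 − (56 mod 10)) mod 10 = 4.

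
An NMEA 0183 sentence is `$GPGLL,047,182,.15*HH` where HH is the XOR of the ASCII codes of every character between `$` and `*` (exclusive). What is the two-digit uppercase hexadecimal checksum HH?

XOR the ASCII codes of the payload characters:
  'G' = 0x47 → acc = 0x47
  'P' = 0x50 → acc = 0x17
  'G' = 0x47 → acc = 0x50
  'L' = 0x4C → acc = 0x1C
  'L' = 0x4C → acc = 0x50
  ',' = 0x2C → acc = 0x7C
  '0' = 0x30 → acc = 0x4C
  '4' = 0x34 → acc = 0x78
  '7' = 0x37 → acc = 0x4F
  ',' = 0x2C → acc = 0x63
  '1' = 0x31 → acc = 0x52
  '8' = 0x38 → acc = 0x6A
  '2' = 0x32 → acc = 0x58
  ',' = 0x2C → acc = 0x74
  '.' = 0x2E → acc = 0x5A
  '1' = 0x31 → acc = 0x6B
  '5' = 0x35 → acc = 0x5E
Checksum = 0x5E.

5E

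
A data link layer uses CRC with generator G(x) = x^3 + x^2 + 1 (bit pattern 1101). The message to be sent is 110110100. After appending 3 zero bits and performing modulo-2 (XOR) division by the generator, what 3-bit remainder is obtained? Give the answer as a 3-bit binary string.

Append 3 zeros: 110110100000. Divide by 1101 (XOR where the leading bit is 1):
  pos 0: 1101 XOR 1101 = 0000
  pos 4: 1010 XOR 1101 = 0111
  pos 5: 1110 XOR 1101 = 0011
  pos 7: 1100 XOR 1101 = 0001
Remainder (last 3 bits) = 010. This is the CRC / FCS.

010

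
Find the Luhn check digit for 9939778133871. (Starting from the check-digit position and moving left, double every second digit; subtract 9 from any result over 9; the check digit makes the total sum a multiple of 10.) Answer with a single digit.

2

Partial digits right→left: 1 7 8 3 3 1 8 7 7 9 3 9 9
Double every second digit counting from the check-digit position (so the 1st, 3rd, 5th, ... of the partial from the right).
  doubled (with −9 where >9): 2 7 6 7 5 6 9 → sum 42
  kept as-is: 7 3 1 7 9 9 → sum 36
Total = 42 + 36 = 78.
Check digit = (10 − (78 mod 10)) mod 10 = 2.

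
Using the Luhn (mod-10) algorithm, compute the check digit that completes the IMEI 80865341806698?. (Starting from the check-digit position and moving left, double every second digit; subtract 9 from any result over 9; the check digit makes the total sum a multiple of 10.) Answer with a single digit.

1

Partial digits right→left: 8 9 6 6 0 8 1 4 3 5 6 8 0 8
Double every second digit counting from the check-digit position (so the 1st, 3rd, 5th, ... of the partial from the right).
  doubled (with −9 where >9): 7 3 0 2 6 3 0 → sum 21
  kept as-is: 9 6 8 4 5 8 8 → sum 48
Total = 21 + 48 = 69.
Check digit = (10 − (69 mod 10)) mod 10 = 1.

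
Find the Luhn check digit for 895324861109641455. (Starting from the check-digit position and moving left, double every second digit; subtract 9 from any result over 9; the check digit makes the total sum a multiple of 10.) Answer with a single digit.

Partial digits right→left: 5 5 4 1 4 6 9 0 1 1 6 8 4 2 3 5 9 8
Double every second digit counting from the check-digit position (so the 1st, 3rd, 5th, ... of the partial from the right).
  doubled (with −9 where >9): 1 8 8 9 2 3 8 6 9 → sum 54
  kept as-is: 5 1 6 0 1 8 2 5 8 → sum 36
Total = 54 + 36 = 90.
Check digit = (10 − (90 mod 10)) mod 10 = 0.

0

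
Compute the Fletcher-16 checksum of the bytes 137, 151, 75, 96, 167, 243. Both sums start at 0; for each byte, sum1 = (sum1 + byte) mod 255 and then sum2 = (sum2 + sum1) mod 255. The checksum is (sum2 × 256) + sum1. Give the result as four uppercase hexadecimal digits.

Running sums (mod 255):
  after byte 0 (137): sum1=137, sum2=137
  after byte 1 (151): sum1=33, sum2=170
  after byte 2 (75): sum1=108, sum2=23
  after byte 3 (96): sum1=204, sum2=227
  after byte 4 (167): sum1=116, sum2=88
  after byte 5 (243): sum1=104, sum2=192
Checksum = sum2·256 + sum1 = 192·256 + 104 = 49256 = 0xC068.

C068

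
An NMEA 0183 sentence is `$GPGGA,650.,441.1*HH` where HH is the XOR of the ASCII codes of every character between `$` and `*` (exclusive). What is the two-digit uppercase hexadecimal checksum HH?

XOR the ASCII codes of the payload characters:
  'G' = 0x47 → acc = 0x47
  'P' = 0x50 → acc = 0x17
  'G' = 0x47 → acc = 0x50
  'G' = 0x47 → acc = 0x17
  'A' = 0x41 → acc = 0x56
  ',' = 0x2C → acc = 0x7A
  '6' = 0x36 → acc = 0x4C
  '5' = 0x35 → acc = 0x79
  '0' = 0x30 → acc = 0x49
  '.' = 0x2E → acc = 0x67
  ',' = 0x2C → acc = 0x4B
  '4' = 0x34 → acc = 0x7F
  '4' = 0x34 → acc = 0x4B
  '1' = 0x31 → acc = 0x7A
  '.' = 0x2E → acc = 0x54
  '1' = 0x31 → acc = 0x65
Checksum = 0x65.

65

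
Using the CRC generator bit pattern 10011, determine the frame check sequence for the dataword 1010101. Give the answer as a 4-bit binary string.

Append 4 zeros: 10101010000. Divide by 10011 (XOR where the leading bit is 1):
  pos 0: 10101 XOR 10011 = 00110
  pos 2: 11001 XOR 10011 = 01010
  pos 3: 10100 XOR 10011 = 00111
  pos 5: 11100 XOR 10011 = 01111
  pos 6: 11110 XOR 10011 = 01101
Remainder (last 4 bits) = 1101. This is the CRC / FCS.

1101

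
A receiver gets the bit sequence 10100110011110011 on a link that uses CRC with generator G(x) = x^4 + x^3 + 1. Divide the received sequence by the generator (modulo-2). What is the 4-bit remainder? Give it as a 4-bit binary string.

0000

Modulo-2 division of 10100110011110011 by 11001:
  pos 0: 10100 XOR 11001 = 01101
  pos 1: 11011 XOR 11001 = 00010
  pos 4: 10100 XOR 11001 = 01101
  pos 5: 11011 XOR 11001 = 00010
  pos 8: 10111 XOR 11001 = 01110
  pos 9: 11100 XOR 11001 = 00101
  pos 11: 10101 XOR 11001 = 01100
  pos 12: 11001 XOR 11001 = 00000
Remainder = 0000 (zero — the frame passes the CRC check).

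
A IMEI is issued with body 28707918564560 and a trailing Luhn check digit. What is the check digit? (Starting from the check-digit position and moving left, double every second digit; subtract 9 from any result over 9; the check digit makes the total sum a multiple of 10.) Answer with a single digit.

Partial digits right→left: 0 6 5 4 6 5 8 1 9 7 0 7 8 2
Double every second digit counting from the check-digit position (so the 1st, 3rd, 5th, ... of the partial from the right).
  doubled (with −9 where >9): 0 1 3 7 9 0 7 → sum 27
  kept as-is: 6 4 5 1 7 7 2 → sum 32
Total = 27 + 32 = 59.
Check digit = (10 − (59 mod 10)) mod 10 = 1.

1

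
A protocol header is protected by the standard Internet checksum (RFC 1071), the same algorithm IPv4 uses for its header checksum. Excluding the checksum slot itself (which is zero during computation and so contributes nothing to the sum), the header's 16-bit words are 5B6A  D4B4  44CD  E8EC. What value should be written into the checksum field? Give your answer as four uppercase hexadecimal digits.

A226

One's-complement addition (fold any carry out of bit 15 back into bit 0):
  0x5B6A + 0xD4B4 = 0x1301E → wrap carry → 0x301F
  0x301F + 0x44CD = 0x074EC
  0x74EC + 0xE8EC = 0x15DD8 → wrap carry → 0x5DD9
One's-complement sum = 0x5DD9.
Checksum = ~0x5DD9 & 0xFFFF = 0xA226.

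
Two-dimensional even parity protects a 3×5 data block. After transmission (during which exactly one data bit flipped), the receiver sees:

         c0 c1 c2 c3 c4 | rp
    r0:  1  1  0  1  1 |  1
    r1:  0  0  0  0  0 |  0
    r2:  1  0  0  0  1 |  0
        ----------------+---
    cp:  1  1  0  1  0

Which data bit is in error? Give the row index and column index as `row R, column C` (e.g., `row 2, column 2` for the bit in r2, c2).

Recompute each row's even parity and compare to rp:
  r0: data parity 0, sent rp 1 → mismatch
  r1: data parity 0, sent rp 0 → ok
  r2: data parity 0, sent rp 0 → ok
Recompute each column's even parity and compare to cp:
  c0: data parity 0, sent cp 1 → mismatch
  c1: data parity 1, sent cp 1 → ok
  c2: data parity 0, sent cp 0 → ok
  c3: data parity 1, sent cp 1 → ok
  c4: data parity 0, sent cp 0 → ok
Exactly one row (r0) and one column (c0) fail → the flipped bit is at their intersection.

row 0, column 0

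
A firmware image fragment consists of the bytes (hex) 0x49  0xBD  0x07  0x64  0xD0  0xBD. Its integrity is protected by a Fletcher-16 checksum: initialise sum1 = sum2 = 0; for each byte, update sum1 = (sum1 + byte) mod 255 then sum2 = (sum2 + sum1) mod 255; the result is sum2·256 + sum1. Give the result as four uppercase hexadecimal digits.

Running sums (mod 255):
  after byte 0 (0x49): sum1=73, sum2=73
  after byte 1 (0xBD): sum1=7, sum2=80
  after byte 2 (0x07): sum1=14, sum2=94
  after byte 3 (0x64): sum1=114, sum2=208
  after byte 4 (0xD0): sum1=67, sum2=20
  after byte 5 (0xBD): sum1=1, sum2=21
Checksum = sum2·256 + sum1 = 21·256 + 1 = 5377 = 0x1501.

1501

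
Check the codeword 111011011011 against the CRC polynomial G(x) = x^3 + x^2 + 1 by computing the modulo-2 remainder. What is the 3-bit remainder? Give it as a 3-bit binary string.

Modulo-2 division of 111011011011 by 1101:
  pos 0: 1110 XOR 1101 = 0011
  pos 2: 1111 XOR 1101 = 0010
  pos 4: 1001 XOR 1101 = 0100
  pos 5: 1001 XOR 1101 = 0100
  pos 6: 1000 XOR 1101 = 0101
  pos 7: 1011 XOR 1101 = 0110
  pos 8: 1101 XOR 1101 = 0000
Remainder = 000 (zero — the frame passes the CRC check).

000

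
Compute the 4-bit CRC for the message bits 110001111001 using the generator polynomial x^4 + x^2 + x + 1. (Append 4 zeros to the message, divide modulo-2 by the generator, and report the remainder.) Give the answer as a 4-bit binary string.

Append 4 zeros: 1100011110010000. Divide by 10111 (XOR where the leading bit is 1):
  pos 0: 11000 XOR 10111 = 01111
  pos 1: 11111 XOR 10111 = 01000
  pos 2: 10001 XOR 10111 = 00110
  pos 4: 11011 XOR 10111 = 01100
  pos 5: 11000 XOR 10111 = 01111
  pos 6: 11110 XOR 10111 = 01001
  pos 7: 10011 XOR 10111 = 00100
  pos 9: 10000 XOR 10111 = 00111
  pos 11: 11100 XOR 10111 = 01011
Remainder (last 4 bits) = 1011. This is the CRC / FCS.

1011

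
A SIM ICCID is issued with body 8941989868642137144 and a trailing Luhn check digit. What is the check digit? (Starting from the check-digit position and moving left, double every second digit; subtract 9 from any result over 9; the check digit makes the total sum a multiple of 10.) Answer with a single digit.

Partial digits right→left: 4 4 1 7 3 1 2 4 6 8 6 8 9 8 9 1 4 9 8
Double every second digit counting from the check-digit position (so the 1st, 3rd, 5th, ... of the partial from the right).
  doubled (with −9 where >9): 8 2 6 4 3 3 9 9 8 7 → sum 59
  kept as-is: 4 7 1 4 8 8 8 1 9 → sum 50
Total = 59 + 50 = 109.
Check digit = (10 − (109 mod 10)) mod 10 = 1.

1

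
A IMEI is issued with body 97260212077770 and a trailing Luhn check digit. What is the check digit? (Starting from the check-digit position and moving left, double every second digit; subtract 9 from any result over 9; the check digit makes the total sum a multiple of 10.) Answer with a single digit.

8

Partial digits right→left: 0 7 7 7 7 0 2 1 2 0 6 2 7 9
Double every second digit counting from the check-digit position (so the 1st, 3rd, 5th, ... of the partial from the right).
  doubled (with −9 where >9): 0 5 5 4 4 3 5 → sum 26
  kept as-is: 7 7 0 1 0 2 9 → sum 26
Total = 26 + 26 = 52.
Check digit = (10 − (52 mod 10)) mod 10 = 8.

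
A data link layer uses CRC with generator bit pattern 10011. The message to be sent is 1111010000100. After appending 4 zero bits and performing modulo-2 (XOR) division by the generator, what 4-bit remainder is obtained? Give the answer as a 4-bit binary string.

0101

Append 4 zeros: 11110100001000000. Divide by 10011 (XOR where the leading bit is 1):
  pos 0: 11110 XOR 10011 = 01101
  pos 1: 11011 XOR 10011 = 01000
  pos 2: 10000 XOR 10011 = 00011
  pos 5: 11000 XOR 10011 = 01011
  pos 6: 10111 XOR 10011 = 00100
  pos 8: 10000 XOR 10011 = 00011
  pos 11: 11000 XOR 10011 = 01011
  pos 12: 10110 XOR 10011 = 00101
Remainder (last 4 bits) = 0101. This is the CRC / FCS.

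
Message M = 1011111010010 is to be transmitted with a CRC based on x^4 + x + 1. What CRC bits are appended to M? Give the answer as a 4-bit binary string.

0011

Append 4 zeros: 10111110100100000. Divide by 10011 (XOR where the leading bit is 1):
  pos 0: 10111 XOR 10011 = 00100
  pos 2: 10011 XOR 10011 = 00000
  pos 8: 10010 XOR 10011 = 00001
  pos 12: 10000 XOR 10011 = 00011
Remainder (last 4 bits) = 0011. This is the CRC / FCS.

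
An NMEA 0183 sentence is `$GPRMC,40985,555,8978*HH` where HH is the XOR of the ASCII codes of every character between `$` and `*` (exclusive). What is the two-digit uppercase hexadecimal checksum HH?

6C

XOR the ASCII codes of the payload characters:
  'G' = 0x47 → acc = 0x47
  'P' = 0x50 → acc = 0x17
  'R' = 0x52 → acc = 0x45
  'M' = 0x4D → acc = 0x08
  'C' = 0x43 → acc = 0x4B
  ',' = 0x2C → acc = 0x67
  '4' = 0x34 → acc = 0x53
  '0' = 0x30 → acc = 0x63
  '9' = 0x39 → acc = 0x5A
  '8' = 0x38 → acc = 0x62
  '5' = 0x35 → acc = 0x57
  ',' = 0x2C → acc = 0x7B
  '5' = 0x35 → acc = 0x4E
  '5' = 0x35 → acc = 0x7B
  '5' = 0x35 → acc = 0x4E
  ',' = 0x2C → acc = 0x62
  '8' = 0x38 → acc = 0x5A
  '9' = 0x39 → acc = 0x63
  '7' = 0x37 → acc = 0x54
  '8' = 0x38 → acc = 0x6C
Checksum = 0x6C.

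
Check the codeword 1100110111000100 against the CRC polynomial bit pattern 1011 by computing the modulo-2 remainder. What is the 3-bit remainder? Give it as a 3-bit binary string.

100

Modulo-2 division of 1100110111000100 by 1011:
  pos 0: 1100 XOR 1011 = 0111
  pos 1: 1111 XOR 1011 = 0100
  pos 2: 1001 XOR 1011 = 0010
  pos 4: 1001 XOR 1011 = 0010
  pos 6: 1011 XOR 1011 = 0000
Remainder = 100 (nonzero — an error is detected).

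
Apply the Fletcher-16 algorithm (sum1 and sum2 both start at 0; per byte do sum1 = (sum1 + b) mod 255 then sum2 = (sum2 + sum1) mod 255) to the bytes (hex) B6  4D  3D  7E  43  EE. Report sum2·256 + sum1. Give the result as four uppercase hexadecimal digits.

B0F1

Running sums (mod 255):
  after byte 0 (B6): sum1=182, sum2=182
  after byte 1 (4D): sum1=4, sum2=186
  after byte 2 (3D): sum1=65, sum2=251
  after byte 3 (7E): sum1=191, sum2=187
  after byte 4 (43): sum1=3, sum2=190
  after byte 5 (EE): sum1=241, sum2=176
Checksum = sum2·256 + sum1 = 176·256 + 241 = 45297 = 0xB0F1.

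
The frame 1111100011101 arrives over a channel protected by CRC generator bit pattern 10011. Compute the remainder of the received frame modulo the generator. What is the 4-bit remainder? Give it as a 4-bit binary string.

0111

Modulo-2 division of 1111100011101 by 10011:
  pos 0: 11111 XOR 10011 = 01100
  pos 1: 11000 XOR 10011 = 01011
  pos 2: 10110 XOR 10011 = 00101
  pos 4: 10101 XOR 10011 = 00110
  pos 6: 11011 XOR 10011 = 01000
  pos 7: 10000 XOR 10011 = 00011
Remainder = 0111 (nonzero — an error is detected).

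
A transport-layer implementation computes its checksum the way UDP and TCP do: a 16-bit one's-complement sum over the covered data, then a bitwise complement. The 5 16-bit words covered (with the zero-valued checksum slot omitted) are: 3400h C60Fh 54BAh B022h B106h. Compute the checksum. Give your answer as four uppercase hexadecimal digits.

500C

One's-complement addition (fold any carry out of bit 15 back into bit 0):
  0x3400 + 0xC60F = 0x0FA0F
  0xFA0F + 0x54BA = 0x14EC9 → wrap carry → 0x4ECA
  0x4ECA + 0xB022 = 0x0FEEC
  0xFEEC + 0xB106 = 0x1AFF2 → wrap carry → 0xAFF3
One's-complement sum = 0xAFF3.
Checksum = ~0xAFF3 & 0xFFFF = 0x500C.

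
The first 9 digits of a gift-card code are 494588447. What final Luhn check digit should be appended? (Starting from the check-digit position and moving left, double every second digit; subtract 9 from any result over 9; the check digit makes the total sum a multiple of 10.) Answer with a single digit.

8

Partial digits right→left: 7 4 4 8 8 5 4 9 4
Double every second digit counting from the check-digit position (so the 1st, 3rd, 5th, ... of the partial from the right).
  doubled (with −9 where >9): 5 8 7 8 8 → sum 36
  kept as-is: 4 8 5 9 → sum 26
Total = 36 + 26 = 62.
Check digit = (10 − (62 mod 10)) mod 10 = 8.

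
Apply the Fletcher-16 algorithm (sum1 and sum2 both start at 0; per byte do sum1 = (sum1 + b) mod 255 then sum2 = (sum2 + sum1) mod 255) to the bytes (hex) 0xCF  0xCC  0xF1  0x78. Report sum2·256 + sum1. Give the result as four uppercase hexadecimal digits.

Running sums (mod 255):
  after byte 0 (0xCF): sum1=207, sum2=207
  after byte 1 (0xCC): sum1=156, sum2=108
  after byte 2 (0xF1): sum1=142, sum2=250
  after byte 3 (0x78): sum1=7, sum2=2
Checksum = sum2·256 + sum1 = 2·256 + 7 = 519 = 0x0207.

0207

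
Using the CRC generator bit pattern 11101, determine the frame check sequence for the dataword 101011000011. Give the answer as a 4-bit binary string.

0011

Append 4 zeros: 1010110000110000. Divide by 11101 (XOR where the leading bit is 1):
  pos 0: 10101 XOR 11101 = 01000
  pos 1: 10001 XOR 11101 = 01100
  pos 2: 11000 XOR 11101 = 00101
  pos 4: 10100 XOR 11101 = 01001
  pos 5: 10010 XOR 11101 = 01111
  pos 6: 11111 XOR 11101 = 00010
  pos 9: 10100 XOR 11101 = 01001
  pos 10: 10010 XOR 11101 = 01111
  pos 11: 11110 XOR 11101 = 00011
Remainder (last 4 bits) = 0011. This is the CRC / FCS.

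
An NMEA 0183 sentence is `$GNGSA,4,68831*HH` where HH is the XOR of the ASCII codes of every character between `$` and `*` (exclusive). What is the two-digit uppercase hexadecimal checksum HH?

5C

XOR the ASCII codes of the payload characters:
  'G' = 0x47 → acc = 0x47
  'N' = 0x4E → acc = 0x09
  'G' = 0x47 → acc = 0x4E
  'S' = 0x53 → acc = 0x1D
  'A' = 0x41 → acc = 0x5C
  ',' = 0x2C → acc = 0x70
  '4' = 0x34 → acc = 0x44
  ',' = 0x2C → acc = 0x68
  '6' = 0x36 → acc = 0x5E
  '8' = 0x38 → acc = 0x66
  '8' = 0x38 → acc = 0x5E
  '3' = 0x33 → acc = 0x6D
  '1' = 0x31 → acc = 0x5C
Checksum = 0x5C.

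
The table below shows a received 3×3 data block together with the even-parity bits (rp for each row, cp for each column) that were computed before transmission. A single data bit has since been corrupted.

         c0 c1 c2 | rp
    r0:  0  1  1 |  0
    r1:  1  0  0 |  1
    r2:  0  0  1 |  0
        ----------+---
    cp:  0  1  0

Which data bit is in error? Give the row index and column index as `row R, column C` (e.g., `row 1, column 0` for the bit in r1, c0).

row 2, column 0

Recompute each row's even parity and compare to rp:
  r0: data parity 0, sent rp 0 → ok
  r1: data parity 1, sent rp 1 → ok
  r2: data parity 1, sent rp 0 → mismatch
Recompute each column's even parity and compare to cp:
  c0: data parity 1, sent cp 0 → mismatch
  c1: data parity 1, sent cp 1 → ok
  c2: data parity 0, sent cp 0 → ok
Exactly one row (r2) and one column (c0) fail → the flipped bit is at their intersection.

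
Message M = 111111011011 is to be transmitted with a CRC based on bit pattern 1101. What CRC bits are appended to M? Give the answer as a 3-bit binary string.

111

Append 3 zeros: 111111011011000. Divide by 1101 (XOR where the leading bit is 1):
  pos 0: 1111 XOR 1101 = 0010
  pos 2: 1011 XOR 1101 = 0110
  pos 3: 1100 XOR 1101 = 0001
  pos 6: 1110 XOR 1101 = 0011
  pos 8: 1111 XOR 1101 = 0010
  pos 10: 1000 XOR 1101 = 0101
  pos 11: 1010 XOR 1101 = 0111
Remainder (last 3 bits) = 111. This is the CRC / FCS.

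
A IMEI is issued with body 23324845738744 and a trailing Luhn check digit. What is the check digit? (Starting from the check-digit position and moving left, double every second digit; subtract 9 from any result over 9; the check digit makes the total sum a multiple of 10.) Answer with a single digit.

1

Partial digits right→left: 4 4 7 8 3 7 5 4 8 4 2 3 3 2
Double every second digit counting from the check-digit position (so the 1st, 3rd, 5th, ... of the partial from the right).
  doubled (with −9 where >9): 8 5 6 1 7 4 6 → sum 37
  kept as-is: 4 8 7 4 4 3 2 → sum 32
Total = 37 + 32 = 69.
Check digit = (10 − (69 mod 10)) mod 10 = 1.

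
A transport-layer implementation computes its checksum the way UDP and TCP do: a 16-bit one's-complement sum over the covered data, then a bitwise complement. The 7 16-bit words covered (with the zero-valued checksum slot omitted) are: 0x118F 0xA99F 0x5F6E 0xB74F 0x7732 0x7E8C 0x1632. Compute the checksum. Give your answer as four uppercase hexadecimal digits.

One's-complement addition (fold any carry out of bit 15 back into bit 0):
  0x118F + 0xA99F = 0x0BB2E
  0xBB2E + 0x5F6E = 0x11A9C → wrap carry → 0x1A9D
  0x1A9D + 0xB74F = 0x0D1EC
  0xD1EC + 0x7732 = 0x1491E → wrap carry → 0x491F
  0x491F + 0x7E8C = 0x0C7AB
  0xC7AB + 0x1632 = 0x0DDDD
One's-complement sum = 0xDDDD.
Checksum = ~0xDDDD & 0xFFFF = 0x2222.

2222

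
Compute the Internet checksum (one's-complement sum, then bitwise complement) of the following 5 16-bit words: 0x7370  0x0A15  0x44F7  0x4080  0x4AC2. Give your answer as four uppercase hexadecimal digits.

B240

One's-complement addition (fold any carry out of bit 15 back into bit 0):
  0x7370 + 0x0A15 = 0x07D85
  0x7D85 + 0x44F7 = 0x0C27C
  0xC27C + 0x4080 = 0x102FC → wrap carry → 0x02FD
  0x02FD + 0x4AC2 = 0x04DBF
One's-complement sum = 0x4DBF.
Checksum = ~0x4DBF & 0xFFFF = 0xB240.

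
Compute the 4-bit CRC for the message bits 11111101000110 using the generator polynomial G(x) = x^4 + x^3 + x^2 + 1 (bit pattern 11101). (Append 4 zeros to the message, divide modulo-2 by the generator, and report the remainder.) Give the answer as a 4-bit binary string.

0111

Append 4 zeros: 111111010001100000. Divide by 11101 (XOR where the leading bit is 1):
  pos 0: 11111 XOR 11101 = 00010
  pos 3: 10101 XOR 11101 = 01000
  pos 4: 10000 XOR 11101 = 01101
  pos 5: 11010 XOR 11101 = 00111
  pos 7: 11101 XOR 11101 = 00000
  pos 12: 10000 XOR 11101 = 01101
  pos 13: 11010 XOR 11101 = 00111
Remainder (last 4 bits) = 0111. This is the CRC / FCS.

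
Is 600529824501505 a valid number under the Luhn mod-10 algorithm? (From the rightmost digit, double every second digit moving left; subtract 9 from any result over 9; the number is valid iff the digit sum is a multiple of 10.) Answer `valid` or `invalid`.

invalid

From the right, keep odd positions and double even positions (subtract 9 from any doubled value over 9):
  doubled (positions 2,4,...): 0 2 1 4 9 1 0 → sum 17
  kept (positions 1,3,...): 5 5 0 4 8 2 0 6 → sum 30
Total = 47.
47 mod 10 = 7, so the number is invalid.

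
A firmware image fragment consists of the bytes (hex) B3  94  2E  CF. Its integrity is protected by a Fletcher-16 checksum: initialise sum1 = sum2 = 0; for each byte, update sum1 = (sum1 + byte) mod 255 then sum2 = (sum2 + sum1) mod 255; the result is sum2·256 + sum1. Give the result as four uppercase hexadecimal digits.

B846

Running sums (mod 255):
  after byte 0 (B3): sum1=179, sum2=179
  after byte 1 (94): sum1=72, sum2=251
  after byte 2 (2E): sum1=118, sum2=114
  after byte 3 (CF): sum1=70, sum2=184
Checksum = sum2·256 + sum1 = 184·256 + 70 = 47174 = 0xB846.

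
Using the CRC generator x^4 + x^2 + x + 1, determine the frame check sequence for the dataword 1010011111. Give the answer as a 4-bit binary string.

Append 4 zeros: 10100111110000. Divide by 10111 (XOR where the leading bit is 1):
  pos 0: 10100 XOR 10111 = 00011
  pos 3: 11111 XOR 10111 = 01000
  pos 4: 10001 XOR 10111 = 00110
  pos 6: 11010 XOR 10111 = 01101
  pos 7: 11010 XOR 10111 = 01101
  pos 8: 11010 XOR 10111 = 01101
  pos 9: 11010 XOR 10111 = 01101
Remainder (last 4 bits) = 1101. This is the CRC / FCS.

1101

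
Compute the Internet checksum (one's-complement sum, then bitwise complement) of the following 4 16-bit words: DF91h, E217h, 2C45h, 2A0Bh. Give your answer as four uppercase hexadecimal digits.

E805

One's-complement addition (fold any carry out of bit 15 back into bit 0):
  0xDF91 + 0xE217 = 0x1C1A8 → wrap carry → 0xC1A9
  0xC1A9 + 0x2C45 = 0x0EDEE
  0xEDEE + 0x2A0B = 0x117F9 → wrap carry → 0x17FA
One's-complement sum = 0x17FA.
Checksum = ~0x17FA & 0xFFFF = 0xE805.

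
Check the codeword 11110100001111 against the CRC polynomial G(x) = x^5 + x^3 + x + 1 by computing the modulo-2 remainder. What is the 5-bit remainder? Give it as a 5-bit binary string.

11010

Modulo-2 division of 11110100001111 by 101011:
  pos 0: 111101 XOR 101011 = 010110
  pos 1: 101100 XOR 101011 = 000111
  pos 4: 111000 XOR 101011 = 010011
  pos 5: 100111 XOR 101011 = 001100
  pos 7: 110011 XOR 101011 = 011000
  pos 8: 110001 XOR 101011 = 011010
Remainder = 11010 (nonzero — an error is detected).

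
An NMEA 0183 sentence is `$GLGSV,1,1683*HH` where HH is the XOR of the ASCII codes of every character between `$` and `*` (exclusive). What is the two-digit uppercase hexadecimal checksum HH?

74

XOR the ASCII codes of the payload characters:
  'G' = 0x47 → acc = 0x47
  'L' = 0x4C → acc = 0x0B
  'G' = 0x47 → acc = 0x4C
  'S' = 0x53 → acc = 0x1F
  'V' = 0x56 → acc = 0x49
  ',' = 0x2C → acc = 0x65
  '1' = 0x31 → acc = 0x54
  ',' = 0x2C → acc = 0x78
  '1' = 0x31 → acc = 0x49
  '6' = 0x36 → acc = 0x7F
  '8' = 0x38 → acc = 0x47
  '3' = 0x33 → acc = 0x74
Checksum = 0x74.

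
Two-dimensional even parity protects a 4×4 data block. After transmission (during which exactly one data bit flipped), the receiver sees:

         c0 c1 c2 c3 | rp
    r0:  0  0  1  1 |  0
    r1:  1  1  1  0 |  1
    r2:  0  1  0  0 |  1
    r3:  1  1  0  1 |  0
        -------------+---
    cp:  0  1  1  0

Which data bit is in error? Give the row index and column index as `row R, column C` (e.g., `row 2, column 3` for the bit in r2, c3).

Recompute each row's even parity and compare to rp:
  r0: data parity 0, sent rp 0 → ok
  r1: data parity 1, sent rp 1 → ok
  r2: data parity 1, sent rp 1 → ok
  r3: data parity 1, sent rp 0 → mismatch
Recompute each column's even parity and compare to cp:
  c0: data parity 0, sent cp 0 → ok
  c1: data parity 1, sent cp 1 → ok
  c2: data parity 0, sent cp 1 → mismatch
  c3: data parity 0, sent cp 0 → ok
Exactly one row (r3) and one column (c2) fail → the flipped bit is at their intersection.

row 3, column 2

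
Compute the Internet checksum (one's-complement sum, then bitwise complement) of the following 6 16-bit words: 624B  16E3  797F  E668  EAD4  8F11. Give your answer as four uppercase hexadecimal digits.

AD02

One's-complement addition (fold any carry out of bit 15 back into bit 0):
  0x624B + 0x16E3 = 0x0792E
  0x792E + 0x797F = 0x0F2AD
  0xF2AD + 0xE668 = 0x1D915 → wrap carry → 0xD916
  0xD916 + 0xEAD4 = 0x1C3EA → wrap carry → 0xC3EB
  0xC3EB + 0x8F11 = 0x152FC → wrap carry → 0x52FD
One's-complement sum = 0x52FD.
Checksum = ~0x52FD & 0xFFFF = 0xAD02.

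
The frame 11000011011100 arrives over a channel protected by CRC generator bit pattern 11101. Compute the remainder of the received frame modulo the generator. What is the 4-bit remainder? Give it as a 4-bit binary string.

Modulo-2 division of 11000011011100 by 11101:
  pos 0: 11000 XOR 11101 = 00101
  pos 2: 10101 XOR 11101 = 01000
  pos 3: 10001 XOR 11101 = 01100
  pos 4: 11000 XOR 11101 = 00101
  pos 6: 10111 XOR 11101 = 01010
  pos 7: 10101 XOR 11101 = 01000
  pos 8: 10000 XOR 11101 = 01101
  pos 9: 11010 XOR 11101 = 00111
Remainder = 0111 (nonzero — an error is detected).

0111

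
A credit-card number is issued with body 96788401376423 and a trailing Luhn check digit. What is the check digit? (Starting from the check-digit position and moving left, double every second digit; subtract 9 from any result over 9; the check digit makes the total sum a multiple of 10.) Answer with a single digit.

Partial digits right→left: 3 2 4 6 7 3 1 0 4 8 8 7 6 9
Double every second digit counting from the check-digit position (so the 1st, 3rd, 5th, ... of the partial from the right).
  doubled (with −9 where >9): 6 8 5 2 8 7 3 → sum 39
  kept as-is: 2 6 3 0 8 7 9 → sum 35
Total = 39 + 35 = 74.
Check digit = (10 − (74 mod 10)) mod 10 = 6.

6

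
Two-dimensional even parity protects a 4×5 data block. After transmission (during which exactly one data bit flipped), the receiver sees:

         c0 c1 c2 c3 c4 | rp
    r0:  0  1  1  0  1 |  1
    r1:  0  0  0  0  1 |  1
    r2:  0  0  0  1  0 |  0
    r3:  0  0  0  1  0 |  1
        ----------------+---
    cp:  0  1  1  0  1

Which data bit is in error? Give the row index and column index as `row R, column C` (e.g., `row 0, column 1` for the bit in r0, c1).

Recompute each row's even parity and compare to rp:
  r0: data parity 1, sent rp 1 → ok
  r1: data parity 1, sent rp 1 → ok
  r2: data parity 1, sent rp 0 → mismatch
  r3: data parity 1, sent rp 1 → ok
Recompute each column's even parity and compare to cp:
  c0: data parity 0, sent cp 0 → ok
  c1: data parity 1, sent cp 1 → ok
  c2: data parity 1, sent cp 1 → ok
  c3: data parity 0, sent cp 0 → ok
  c4: data parity 0, sent cp 1 → mismatch
Exactly one row (r2) and one column (c4) fail → the flipped bit is at their intersection.

row 2, column 4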